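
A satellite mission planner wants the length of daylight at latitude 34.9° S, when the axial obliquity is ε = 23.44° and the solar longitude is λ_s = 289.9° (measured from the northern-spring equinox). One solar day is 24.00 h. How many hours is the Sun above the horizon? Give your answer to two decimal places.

14.18 h

Solar declination: sin δ = sin ε · sin λ_s = sin 23.44° × sin 289.9° = -0.37404, so δ = -21.965°.
cos H₀ = −tan φ · tan δ = −tan(-34.9°) × tan(-21.965°) = -0.2814, so H₀ = 1.8560 rad = 106.34°.
Daylight = 2H₀/(2π) × 24.00 h = (1.8560/π) × 24.00 = 14.18 h.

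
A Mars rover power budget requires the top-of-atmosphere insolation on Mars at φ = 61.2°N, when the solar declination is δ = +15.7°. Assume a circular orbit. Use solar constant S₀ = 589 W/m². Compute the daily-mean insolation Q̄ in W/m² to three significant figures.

Q̄ ≈ 168 W/m²

cos H₀ = −tan(+61.2°) tan(+15.700°) = -0.5113, H₀ = 2.1075 rad.
Bracket: H₀ sin φ sin δ + cos φ cos δ sin H₀ = 2.1075×0.87631×0.27060 + 0.48175×0.96269×0.85940 = 0.499750 + 0.398569 = 0.898319.
Q̄ = (S₀/π) × [bracket] = (589/π) × 0.898319 = 168.4 W/m².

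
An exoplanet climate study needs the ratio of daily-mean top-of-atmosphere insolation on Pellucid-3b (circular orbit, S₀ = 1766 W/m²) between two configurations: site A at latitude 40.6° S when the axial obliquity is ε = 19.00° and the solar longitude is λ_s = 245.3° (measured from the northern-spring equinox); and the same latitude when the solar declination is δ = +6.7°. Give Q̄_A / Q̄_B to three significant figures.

Q̄_A / Q̄_B ≈ 1.65

— Configuration A (φ=-40.6°):
Solar declination: sin δ = sin ε · sin λ_s = sin 19.00° × sin 245.3° = -0.29578, so δ = -17.204°.
cos H₀ = −tan(-40.6°) tan(-17.204°) = -0.2654, H₀ = 1.8394 rad.
Bracket: H₀ sin φ sin δ + cos φ cos δ sin H₀ = 1.8394×-0.65077×-0.29578 + 0.75927×0.95526×0.96414 = 0.354056 + 0.699291 = 1.053347.
Q̄ = (S₀/π) × [bracket] = (1766/π) × 1.053347 = 592.12 W/m².
— Configuration B (φ=-40.6°):
cos H₀ = −tan(-40.6°) tan(+6.700°) = 0.1007, H₀ = 1.4699 rad.
Bracket: H₀ sin φ sin δ + cos φ cos δ sin H₀ = 1.4699×-0.65077×0.11667 + 0.75927×0.99317×0.99492 = -0.111603 + 0.750253 = 0.638650.
Q̄ = (S₀/π) × [bracket] = (1766/π) × 0.638650 = 359.01 W/m².
Ratio Q̄_A / Q̄_B = 592.12 / 359.01 = 1.649.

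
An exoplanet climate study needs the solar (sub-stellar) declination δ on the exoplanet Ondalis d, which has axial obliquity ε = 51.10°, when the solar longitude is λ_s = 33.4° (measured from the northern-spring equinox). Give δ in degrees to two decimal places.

sin δ = sin ε · sin λ_s = sin 51.10° × sin 33.4° = 0.428408.
δ = arcsin(0.428408) = +25.37°.

δ = +25.37°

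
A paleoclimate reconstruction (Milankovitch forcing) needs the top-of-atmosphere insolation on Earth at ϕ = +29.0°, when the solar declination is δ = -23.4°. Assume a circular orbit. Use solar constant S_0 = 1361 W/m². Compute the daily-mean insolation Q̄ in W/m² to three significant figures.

Q̄ ≈ 227 W/m²

cos h₀ = −tan(+29.0°) tan(-23.400°) = 0.2399, h₀ = 1.3286 rad.
Bracket: h₀ sin ϕ sin δ + cos ϕ cos δ sin h₀ = 1.3286×0.48481×-0.39715 + 0.87462×0.91775×0.97080 = -0.255812 + 0.779244 = 0.523432.
Q̄ = (S_0/π) × [bracket] = (1361/π) × 0.523432 = 226.8 W/m².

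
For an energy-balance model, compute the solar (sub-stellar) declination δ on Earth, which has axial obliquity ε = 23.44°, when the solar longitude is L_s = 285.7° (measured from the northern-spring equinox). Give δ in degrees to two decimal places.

sin δ = sin ε · sin L_s = sin 23.44° × sin 285.7° = -0.382948.
δ = arcsin(-0.382948) = -22.52°.

δ = -22.52°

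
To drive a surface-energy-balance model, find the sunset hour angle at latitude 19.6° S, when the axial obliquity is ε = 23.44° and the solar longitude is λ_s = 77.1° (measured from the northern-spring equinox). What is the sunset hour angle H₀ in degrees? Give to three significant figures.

H₀ = 81.4°

Solar declination: sin δ = sin ε · sin λ_s = sin 23.44° × sin 77.1° = 0.38775, so δ = +22.814°.
cos H₀ = −tan φ · tan δ = −tan(-19.6°) × tan(+22.814°) = 0.1498, so H₀ = 1.4204 rad = 81.39°.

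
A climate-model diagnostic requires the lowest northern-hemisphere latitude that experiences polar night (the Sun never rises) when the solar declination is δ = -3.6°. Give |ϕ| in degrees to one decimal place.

|ϕ| = 86.4°

Polar night requires cos h₀ = −tan ϕ tan δ ≥ 1, i.e. tan ϕ tan δ ≤ −1.
The boundary is |tan ϕ| · |tan δ| = 1, so |ϕ| = 90° − |δ| = 90° − 3.6° = 86.4° in the northern hemisphere.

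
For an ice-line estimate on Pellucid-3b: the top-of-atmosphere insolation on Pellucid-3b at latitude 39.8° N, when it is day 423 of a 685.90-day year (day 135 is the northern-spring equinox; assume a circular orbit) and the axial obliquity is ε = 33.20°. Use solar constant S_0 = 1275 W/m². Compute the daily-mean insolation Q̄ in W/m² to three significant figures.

Solar longitude: L_s = 360° × (423 − 135)/685.90 = 151.159°.
sin δ = sin 33.20° × sin 151.159° = 0.26413, so δ = +15.315°.
cos h₀ = −tan(+39.8°) tan(+15.315°) = -0.2282, h₀ = 1.8010 rad.
Bracket: h₀ sin ϕ sin δ + cos ϕ cos δ sin h₀ = 1.8010×0.64011×0.26413 + 0.76828×0.96449×0.97362 = 0.304499 + 0.721451 = 1.025950.
Q̄ = (S_0/π) × [bracket] = (1275/π) × 1.025950 = 416.4 W/m².

Q̄ ≈ 416 W/m²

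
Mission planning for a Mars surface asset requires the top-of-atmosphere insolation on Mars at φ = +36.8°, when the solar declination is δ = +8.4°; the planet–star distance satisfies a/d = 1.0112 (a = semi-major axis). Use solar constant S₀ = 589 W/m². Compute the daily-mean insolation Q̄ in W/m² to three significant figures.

cos H₀ = −tan(+36.8°) tan(+8.400°) = -0.1105, H₀ = 1.6815 rad.
Bracket: H₀ sin φ sin δ + cos φ cos δ sin H₀ = 1.6815×0.59902×0.14608 + 0.80073×0.98927×0.99388 = 0.147139 + 0.787290 = 0.934429.
Inverse-square distance factor (a/d)² = 1.0112² = 1.022525.
Q̄ = (S₀/π) × 1.022525 × [bracket] = (589/π) × 1.022525 × 0.934429 = 179.1 W/m².

Q̄ ≈ 179 W/m²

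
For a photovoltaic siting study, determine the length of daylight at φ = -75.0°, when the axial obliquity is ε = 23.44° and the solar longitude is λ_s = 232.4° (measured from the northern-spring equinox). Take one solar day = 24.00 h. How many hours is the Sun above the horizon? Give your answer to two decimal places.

24.00 h

Solar declination: sin δ = sin ε · sin λ_s = sin 23.44° × sin 232.4° = -0.31516, so δ = -18.371°.
Sunrise equation: cos H₀ = −tan φ · tan δ = -1.2394 ≤ −1, so the Sun never sets (polar day) and H₀ = π.
Daylight = 2H₀/(2π) × 24.00 h = (3.1416/π) × 24.00 = 24.00 h.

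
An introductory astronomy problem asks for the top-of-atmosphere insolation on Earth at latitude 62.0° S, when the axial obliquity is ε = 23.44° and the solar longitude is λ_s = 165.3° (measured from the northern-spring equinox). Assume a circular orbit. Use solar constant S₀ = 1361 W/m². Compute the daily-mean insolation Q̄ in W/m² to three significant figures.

Solar declination: sin δ = sin ε · sin λ_s = sin 23.44° × sin 165.3° = 0.10094, so δ = +5.793°.
cos H₀ = −tan(-62.0°) tan(+5.793°) = 0.1908, H₀ = 1.3788 rad.
Bracket: H₀ sin φ sin δ + cos φ cos δ sin H₀ = 1.3788×-0.88295×0.10094 + 0.46947×0.99489×0.98163 = -0.122886 + 0.458491 = 0.335605.
Q̄ = (S₀/π) × [bracket] = (1361/π) × 0.335605 = 145.4 W/m².

Q̄ ≈ 145 W/m²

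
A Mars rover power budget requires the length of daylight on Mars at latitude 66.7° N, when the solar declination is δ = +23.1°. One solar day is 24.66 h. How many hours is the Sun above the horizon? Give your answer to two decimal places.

cos h₀ = −tan ϕ · tan δ = −tan(+66.7°) × tan(+23.100°) = -0.9904, so h₀ = 3.0030 rad = 172.06°.
Daylight = 2h₀/(2π) × 24.66 h = (3.0030/π) × 24.66 = 23.57 h.

23.57 h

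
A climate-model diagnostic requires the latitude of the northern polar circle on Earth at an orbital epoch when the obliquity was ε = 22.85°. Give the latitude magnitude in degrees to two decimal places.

67.15°

The polar circle is the lowest latitude that experiences at least one full rotation of continuous daylight at the northern-summer solstice; it lies at |φ| = 90° − ε = 90° − 22.85° = 67.15°.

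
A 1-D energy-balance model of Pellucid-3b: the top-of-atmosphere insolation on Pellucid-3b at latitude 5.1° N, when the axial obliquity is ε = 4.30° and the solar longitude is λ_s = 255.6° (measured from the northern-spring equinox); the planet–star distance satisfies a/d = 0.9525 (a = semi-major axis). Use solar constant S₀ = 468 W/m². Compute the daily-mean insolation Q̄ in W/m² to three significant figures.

Solar declination: sin δ = sin ε · sin λ_s = sin 4.30° × sin 255.6° = -0.07262, so δ = -4.165°.
cos H₀ = −tan(+5.1°) tan(-4.165°) = 0.0065, H₀ = 1.5643 rad.
Bracket: H₀ sin φ sin δ + cos φ cos δ sin H₀ = 1.5643×0.08889×-0.07262 + 0.99604×0.99736×0.99998 = -0.010098 + 0.993391 = 0.983293.
Inverse-square distance factor (a/d)² = 0.9525² = 0.907256.
Q̄ = (S₀/π) × 0.907256 × [bracket] = (468/π) × 0.907256 × 0.983293 = 132.9 W/m².

Q̄ ≈ 133 W/m²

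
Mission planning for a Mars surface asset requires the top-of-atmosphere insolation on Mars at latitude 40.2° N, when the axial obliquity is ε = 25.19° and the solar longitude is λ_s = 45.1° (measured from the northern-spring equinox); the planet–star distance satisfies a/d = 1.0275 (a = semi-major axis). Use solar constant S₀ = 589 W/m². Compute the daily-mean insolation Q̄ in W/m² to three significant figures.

Q̄ ≈ 210 W/m²

Solar declination: sin δ = sin ε · sin λ_s = sin 25.19° × sin 45.1° = 0.30148, so δ = +17.547°.
cos H₀ = −tan(+40.2°) tan(+17.547°) = -0.2672, H₀ = 1.8413 rad.
Bracket: H₀ sin φ sin δ + cos φ cos δ sin H₀ = 1.8413×0.64546×0.30148 + 0.76380×0.95347×0.96364 = 0.358305 + 0.701781 = 1.060086.
Inverse-square distance factor (a/d)² = 1.0275² = 1.055756.
Q̄ = (S₀/π) × 1.055756 × [bracket] = (589/π) × 1.055756 × 1.060086 = 209.8 W/m².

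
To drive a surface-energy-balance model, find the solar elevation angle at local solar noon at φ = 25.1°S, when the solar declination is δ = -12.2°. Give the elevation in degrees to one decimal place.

At local noon the hour angle is zero, so the zenith angle equals |φ − δ| = |-25.1° − (-12.200°)| = 12.900°.
Elevation = 90° − 12.900° = 77.1°.

77.1°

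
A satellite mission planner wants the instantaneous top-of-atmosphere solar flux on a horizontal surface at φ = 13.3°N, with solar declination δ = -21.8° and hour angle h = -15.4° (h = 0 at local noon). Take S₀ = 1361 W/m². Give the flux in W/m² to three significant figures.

cos θ_z = sin φ sin δ + cos φ cos δ cos h = -0.085433 + 0.871140 = 0.785707.
Flux = S₀ · cos θ_z = 1361 × 0.785707 = 1069 W/m².

1.07e+03 W/m²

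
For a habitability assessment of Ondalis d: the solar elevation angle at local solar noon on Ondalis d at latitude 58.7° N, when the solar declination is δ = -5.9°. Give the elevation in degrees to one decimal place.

25.4°

At local noon the hour angle is zero, so the zenith angle equals |ϕ − δ| = |+58.7° − (-5.900°)| = 64.600°.
Elevation = 90° − 64.600° = 25.4°.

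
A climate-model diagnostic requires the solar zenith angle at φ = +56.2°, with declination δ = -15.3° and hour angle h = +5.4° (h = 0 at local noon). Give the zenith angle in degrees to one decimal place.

cos θ_z = sin φ sin δ + cos φ cos δ cos h = -0.219274 + 0.534198 = 0.314924.
θ_z = arccos(0.314924) = 71.6°.

θ_z = 71.6°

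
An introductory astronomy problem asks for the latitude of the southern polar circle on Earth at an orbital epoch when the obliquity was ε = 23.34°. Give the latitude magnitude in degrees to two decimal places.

The polar circle is the lowest latitude that experiences at least one full rotation of continuous darkness at the northern-summer solstice; it lies at |ϕ| = 90° − ε = 90° − 23.34° = 66.66°.

66.66°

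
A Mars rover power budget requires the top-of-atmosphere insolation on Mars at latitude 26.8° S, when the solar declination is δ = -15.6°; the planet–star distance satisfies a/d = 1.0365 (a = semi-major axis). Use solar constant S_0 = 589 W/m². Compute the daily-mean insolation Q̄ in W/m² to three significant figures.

Q̄ ≈ 213 W/m²

cos h₀ = −tan(-26.8°) tan(-15.600°) = -0.1410, h₀ = 1.7123 rad.
Bracket: h₀ sin ϕ sin δ + cos ϕ cos δ sin h₀ = 1.7123×-0.45088×-0.26892 + 0.89259×0.96316×0.99000 = 0.207617 + 0.851110 = 1.058727.
Inverse-square distance factor (a/d)² = 1.0365² = 1.074332.
Q̄ = (S_0/π) × 1.074332 × [bracket] = (589/π) × 1.074332 × 1.058727 = 213.2 W/m².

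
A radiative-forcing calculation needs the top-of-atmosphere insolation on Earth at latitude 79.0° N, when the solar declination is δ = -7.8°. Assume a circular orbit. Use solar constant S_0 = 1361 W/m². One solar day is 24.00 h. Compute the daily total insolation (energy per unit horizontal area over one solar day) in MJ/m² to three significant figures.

cos h₀ = −tan(+79.0°) tan(-7.800°) = 0.7047, h₀ = 0.7888 rad.
Bracket: h₀ sin ϕ sin δ + cos ϕ cos δ sin h₀ = 0.7888×0.98163×-0.13572 + 0.19081×0.99075×0.70949 = -0.105089 + 0.134126 = 0.029037.
Q̄ = (S_0/π) × [bracket] = (1361/π) × 0.029037 = 12.579 W/m².
Daily total = Q̄ × 24.00 h × 3600 s/h = 12.579 × 24.00 × 3600 / 10⁶ = 1.087 MJ/m².

1.09 MJ/m²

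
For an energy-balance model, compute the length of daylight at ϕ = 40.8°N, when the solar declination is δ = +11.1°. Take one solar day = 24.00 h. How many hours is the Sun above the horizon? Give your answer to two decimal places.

13.30 h

cos h₀ = −tan ϕ · tan δ = −tan(+40.8°) × tan(+11.100°) = -0.1693, so h₀ = 1.7410 rad = 99.75°.
Daylight = 2h₀/(2π) × 24.00 h = (1.7410/π) × 24.00 = 13.30 h.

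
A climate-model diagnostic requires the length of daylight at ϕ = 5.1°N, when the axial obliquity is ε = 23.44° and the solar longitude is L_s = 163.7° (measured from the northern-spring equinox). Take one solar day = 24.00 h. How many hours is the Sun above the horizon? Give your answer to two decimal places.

Solar declination: sin δ = sin ε · sin L_s = sin 23.44° × sin 163.7° = 0.11165, so δ = +6.410°.
cos h₀ = −tan ϕ · tan δ = −tan(+5.1°) × tan(+6.410°) = -0.0100, so h₀ = 1.5808 rad = 90.57°.
Daylight = 2h₀/(2π) × 24.00 h = (1.5808/π) × 24.00 = 12.08 h.

12.08 h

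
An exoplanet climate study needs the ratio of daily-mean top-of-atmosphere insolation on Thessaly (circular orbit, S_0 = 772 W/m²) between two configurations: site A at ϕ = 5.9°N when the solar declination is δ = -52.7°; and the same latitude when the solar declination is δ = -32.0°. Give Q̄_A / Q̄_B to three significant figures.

— Configuration A (ϕ=+5.9°):
cos h₀ = −tan(+5.9°) tan(-52.700°) = 0.1357, h₀ = 1.4347 rad.
Bracket: h₀ sin ϕ sin δ + cos ϕ cos δ sin h₀ = 1.4347×0.10279×-0.79547 + 0.99470×0.60599×0.99076 = -0.117310 + 0.597209 = 0.479899.
Q̄ = (S_0/π) × [bracket] = (772/π) × 0.479899 = 117.93 W/m².
— Configuration B (ϕ=+5.9°):
cos h₀ = −tan(+5.9°) tan(-32.000°) = 0.0646, h₀ = 1.5062 rad.
Bracket: h₀ sin ϕ sin δ + cos ϕ cos δ sin h₀ = 1.5062×0.10279×-0.52992 + 0.99470×0.84805×0.99791 = -0.082043 + 0.841792 = 0.759749.
Q̄ = (S_0/π) × [bracket] = (772/π) × 0.759749 = 186.70 W/m².
Ratio Q̄_A / Q̄_B = 117.93 / 186.70 = 0.6317.

Q̄_A / Q̄_B ≈ 0.632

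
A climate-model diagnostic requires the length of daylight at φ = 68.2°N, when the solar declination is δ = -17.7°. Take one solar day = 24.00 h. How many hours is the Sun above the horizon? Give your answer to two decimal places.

4.94 h

cos H₀ = −tan φ · tan δ = −tan(+68.2°) × tan(-17.700°) = 0.7979, so H₀ = 0.6470 rad = 37.07°.
Daylight = 2H₀/(2π) × 24.00 h = (0.6470/π) × 24.00 = 4.94 h.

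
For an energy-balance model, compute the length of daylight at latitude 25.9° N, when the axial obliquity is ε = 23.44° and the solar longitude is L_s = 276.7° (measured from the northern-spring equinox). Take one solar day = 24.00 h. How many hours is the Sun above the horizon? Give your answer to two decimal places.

Solar declination: sin δ = sin ε · sin L_s = sin 23.44° × sin 276.7° = -0.39507, so δ = -23.270°.
cos h₀ = −tan ϕ · tan δ = −tan(+25.9°) × tan(-23.270°) = 0.2088, so h₀ = 1.3604 rad = 77.95°.
Daylight = 2h₀/(2π) × 24.00 h = (1.3604/π) × 24.00 = 10.39 h.

10.39 h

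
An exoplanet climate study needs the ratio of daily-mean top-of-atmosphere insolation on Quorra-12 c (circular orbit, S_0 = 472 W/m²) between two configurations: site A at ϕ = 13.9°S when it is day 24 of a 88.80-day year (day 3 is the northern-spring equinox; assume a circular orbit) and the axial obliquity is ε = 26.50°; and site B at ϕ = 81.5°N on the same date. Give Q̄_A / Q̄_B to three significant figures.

— Configuration A (ϕ=-13.9°):
Solar longitude: L_s = 360° × (24 − 3)/88.80 = 85.135°.
sin δ = sin 26.50° × sin 85.135° = 0.44459, so δ = +26.397°.
cos h₀ = −tan(-13.9°) tan(+26.397°) = 0.1228, h₀ = 1.4477 rad.
Bracket: h₀ sin ϕ sin δ + cos ϕ cos δ sin h₀ = 1.4477×-0.24023×0.44459 + 0.97072×0.89573×0.99243 = -0.154620 + 0.862921 = 0.708301.
Q̄ = (S_0/π) × [bracket] = (472/π) × 0.708301 = 106.42 W/m².
— Configuration B (ϕ=+81.5°):
cos h₀ = −tan(+81.5°) tan(+26.397°) = -3.3211 ≤ −1 ⇒ polar day, h₀ = π.
Bracket: h₀ sin ϕ sin δ + cos ϕ cos δ sin h₀ = 3.1416×0.98902×0.44459 + 0.14781×0.89573×0.00000 = 1.381388 + 0.000000 = 1.381388.
Q̄ = (S_0/π) × [bracket] = (472/π) × 1.381388 = 207.54 W/m².
Ratio Q̄_A / Q̄_B = 106.42 / 207.54 = 0.5128.

Q̄_A / Q̄_B ≈ 0.513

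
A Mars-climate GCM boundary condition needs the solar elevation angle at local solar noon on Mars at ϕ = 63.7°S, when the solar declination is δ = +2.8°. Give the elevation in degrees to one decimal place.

23.5°

At local noon the hour angle is zero, so the zenith angle equals |ϕ − δ| = |-63.7° − (+2.800°)| = 66.500°.
Elevation = 90° − 66.500° = 23.5°.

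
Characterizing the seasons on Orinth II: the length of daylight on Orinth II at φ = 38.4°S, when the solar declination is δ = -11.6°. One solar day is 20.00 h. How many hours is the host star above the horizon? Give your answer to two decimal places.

11.04 h

cos H₀ = −tan φ · tan δ = −tan(-38.4°) × tan(-11.600°) = -0.1627, so H₀ = 1.7342 rad = 99.36°.
Daylight = 2H₀/(2π) × 20.00 h = (1.7342/π) × 20.00 = 11.04 h.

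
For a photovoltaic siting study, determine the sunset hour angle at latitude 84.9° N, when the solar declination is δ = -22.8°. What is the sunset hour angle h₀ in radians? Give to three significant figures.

h₀ = 0.00 rad

cos h₀ = −tan ϕ · tan δ = 4.7101 ≥ 1, so the Sun never rises (polar night) and h₀ = 0.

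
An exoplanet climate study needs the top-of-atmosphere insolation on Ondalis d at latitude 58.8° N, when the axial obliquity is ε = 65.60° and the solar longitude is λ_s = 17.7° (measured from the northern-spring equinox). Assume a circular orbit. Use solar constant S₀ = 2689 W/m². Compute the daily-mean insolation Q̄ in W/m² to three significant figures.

Solar declination: sin δ = sin ε · sin λ_s = sin 65.60° × sin 17.7° = 0.27688, so δ = +16.074°.
cos H₀ = −tan(+58.8°) tan(+16.074°) = -0.4758, H₀ = 2.0666 rad.
Bracket: H₀ sin φ sin δ + cos φ cos δ sin H₀ = 2.0666×0.85536×0.27688 + 0.51803×0.96091×0.87956 = 0.489437 + 0.437828 = 0.927265.
Q̄ = (S₀/π) × [bracket] = (2689/π) × 0.927265 = 793.7 W/m².

Q̄ ≈ 794 W/m²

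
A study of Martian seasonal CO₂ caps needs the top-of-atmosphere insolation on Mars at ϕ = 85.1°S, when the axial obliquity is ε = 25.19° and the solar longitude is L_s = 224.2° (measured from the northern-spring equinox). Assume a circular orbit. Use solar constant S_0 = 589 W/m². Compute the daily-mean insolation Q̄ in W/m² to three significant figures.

Q̄ ≈ 174 W/m²

Solar declination: sin δ = sin ε · sin L_s = sin 25.19° × sin 224.2° = -0.29673, so δ = -17.261°.
cos h₀ = −tan(-85.1°) tan(-17.261°) = -3.6244 ≤ −1 ⇒ polar day, h₀ = π.
Bracket: h₀ sin ϕ sin δ + cos ϕ cos δ sin h₀ = 3.1416×-0.99635×-0.29673 + 0.08542×0.95496×0.00000 = 0.928804 + 0.000000 = 0.928804.
Q̄ = (S_0/π) × [bracket] = (589/π) × 0.928804 = 174.1 W/m².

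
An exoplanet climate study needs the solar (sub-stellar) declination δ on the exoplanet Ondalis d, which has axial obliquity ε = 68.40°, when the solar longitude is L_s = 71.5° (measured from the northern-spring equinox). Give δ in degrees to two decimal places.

δ = +61.85°

sin δ = sin ε · sin L_s = sin 68.40° × sin 71.5° = 0.881729.
δ = arcsin(0.881729) = +61.85°.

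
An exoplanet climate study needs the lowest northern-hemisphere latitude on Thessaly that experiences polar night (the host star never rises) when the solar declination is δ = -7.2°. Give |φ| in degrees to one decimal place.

Polar night requires cos H₀ = −tan φ tan δ ≥ 1, i.e. tan φ tan δ ≤ −1.
The boundary is |tan φ| · |tan δ| = 1, so |φ| = 90° − |δ| = 90° − 7.2° = 82.8° in the northern hemisphere.

|φ| = 82.8°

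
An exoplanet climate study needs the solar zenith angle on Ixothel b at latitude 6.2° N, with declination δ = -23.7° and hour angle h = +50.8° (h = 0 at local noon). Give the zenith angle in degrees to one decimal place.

cos θ_z = sin φ sin δ + cos φ cos δ cos h = -0.043410 + 0.575341 = 0.531931.
θ_z = arccos(0.531931) = 57.9°.

θ_z = 57.9°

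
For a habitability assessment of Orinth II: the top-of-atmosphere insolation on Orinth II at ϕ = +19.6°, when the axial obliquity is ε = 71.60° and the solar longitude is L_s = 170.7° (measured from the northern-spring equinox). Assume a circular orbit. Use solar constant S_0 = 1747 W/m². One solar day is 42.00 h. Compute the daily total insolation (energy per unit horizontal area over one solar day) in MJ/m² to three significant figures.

85.2 MJ/m²

Solar declination: sin δ = sin ε · sin L_s = sin 71.60° × sin 170.7° = 0.15334, so δ = +8.821°.
cos h₀ = −tan(+19.6°) tan(+8.821°) = -0.0553, h₀ = 1.6261 rad.
Bracket: h₀ sin ϕ sin δ + cos ϕ cos δ sin h₀ = 1.6261×0.33545×0.15334 + 0.94206×0.98817×0.99847 = 0.083643 + 0.929491 = 1.013134.
Q̄ = (S_0/π) × [bracket] = (1747/π) × 1.013134 = 563.39 W/m².
Daily total = Q̄ × 42.00 h × 3600 s/h = 563.39 × 42.00 × 3600 / 10⁶ = 85.18 MJ/m².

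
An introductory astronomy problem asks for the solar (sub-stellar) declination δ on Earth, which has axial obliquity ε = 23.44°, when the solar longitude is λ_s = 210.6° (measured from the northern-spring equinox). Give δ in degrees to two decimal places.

δ = -11.68°

sin δ = sin ε · sin λ_s = sin 23.44° × sin 210.6° = -0.202491.
δ = arcsin(-0.202491) = -11.68°.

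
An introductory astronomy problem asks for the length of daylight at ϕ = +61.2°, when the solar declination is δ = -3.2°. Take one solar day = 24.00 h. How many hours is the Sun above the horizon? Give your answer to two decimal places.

cos h₀ = −tan ϕ · tan δ = −tan(+61.2°) × tan(-3.200°) = 0.1017, so h₀ = 1.4689 rad = 84.16°.
Daylight = 2h₀/(2π) × 24.00 h = (1.4689/π) × 24.00 = 11.22 h.

11.22 h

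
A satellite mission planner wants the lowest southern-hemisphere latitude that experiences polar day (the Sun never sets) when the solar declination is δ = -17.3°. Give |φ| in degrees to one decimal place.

|φ| = 72.7°

Polar day requires cos H₀ = −tan φ tan δ ≤ −1, i.e. tan φ tan δ ≥ 1.
The boundary is |tan φ| · |tan δ| = 1, so |φ| = 90° − |δ| = 90° − 17.3° = 72.7° in the southern hemisphere.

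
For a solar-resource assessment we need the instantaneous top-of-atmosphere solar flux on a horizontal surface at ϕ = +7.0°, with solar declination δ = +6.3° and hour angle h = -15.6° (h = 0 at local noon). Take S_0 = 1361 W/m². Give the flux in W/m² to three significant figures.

1.31e+03 W/m²

cos θ_z = sin ϕ sin δ + cos ϕ cos δ cos h = 0.013373 + 0.950210 = 0.963583.
Flux = S_0 · cos θ_z = 1361 × 0.963583 = 1311 W/m².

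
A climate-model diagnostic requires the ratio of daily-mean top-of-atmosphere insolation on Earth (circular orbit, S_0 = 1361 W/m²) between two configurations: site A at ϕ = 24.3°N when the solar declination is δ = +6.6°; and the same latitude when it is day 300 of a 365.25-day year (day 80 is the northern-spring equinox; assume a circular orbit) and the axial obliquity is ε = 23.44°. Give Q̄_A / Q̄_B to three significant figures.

Q̄_A / Q̄_B ≈ 1.33

— Configuration A (ϕ=+24.3°):
cos h₀ = −tan(+24.3°) tan(+6.600°) = -0.0522, h₀ = 1.6231 rad.
Bracket: h₀ sin ϕ sin δ + cos ϕ cos δ sin h₀ = 1.6231×0.41151×0.11494 + 0.91140×0.99337×0.99863 = 0.076771 + 0.904117 = 0.980888.
Q̄ = (S_0/π) × [bracket] = (1361/π) × 0.980888 = 424.94 W/m².
— Configuration B (ϕ=+24.3°):
Solar longitude: L_s = 360° × (300 − 80)/365.25 = 216.838°.
sin δ = sin 23.44° × sin 216.838° = -0.23849, so δ = -13.798°.
cos h₀ = −tan(+24.3°) tan(-13.798°) = 0.1109, h₀ = 1.4597 rad.
Bracket: h₀ sin ϕ sin δ + cos ϕ cos δ sin h₀ = 1.4597×0.41151×-0.23849 + 0.91140×0.97114×0.99383 = -0.143256 + 0.879636 = 0.736380.
Q̄ = (S_0/π) × [bracket] = (1361/π) × 0.736380 = 319.01 W/m².
Ratio Q̄_A / Q̄_B = 424.94 / 319.01 = 1.332.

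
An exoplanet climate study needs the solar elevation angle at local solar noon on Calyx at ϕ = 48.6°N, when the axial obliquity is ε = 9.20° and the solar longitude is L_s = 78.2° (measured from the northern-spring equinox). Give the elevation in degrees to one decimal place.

50.4°

Solar declination: sin δ = sin ε · sin L_s = sin 9.20° × sin 78.2° = 0.15650, so δ = +9.004°.
At local noon the hour angle is zero, so the zenith angle equals |ϕ − δ| = |+48.6° − (+9.004°)| = 39.596°.
Elevation = 90° − 39.596° = 50.4°.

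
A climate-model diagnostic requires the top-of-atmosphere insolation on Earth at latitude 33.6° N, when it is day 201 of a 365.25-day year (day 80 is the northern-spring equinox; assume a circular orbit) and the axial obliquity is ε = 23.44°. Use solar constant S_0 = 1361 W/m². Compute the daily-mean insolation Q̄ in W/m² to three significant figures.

Q̄ ≈ 479 W/m²

Solar longitude: L_s = 360° × (201 − 80)/365.25 = 119.261°.
sin δ = sin 23.44° × sin 119.261° = 0.34703, so δ = +20.306°.
cos h₀ = −tan(+33.6°) tan(+20.306°) = -0.2458, h₀ = 1.8192 rad.
Bracket: h₀ sin ϕ sin δ + cos ϕ cos δ sin h₀ = 1.8192×0.55339×0.34703 + 0.83292×0.93785×0.96931 = 0.349365 + 0.757180 = 1.106545.
Q̄ = (S_0/π) × [bracket] = (1361/π) × 1.106545 = 479.4 W/m².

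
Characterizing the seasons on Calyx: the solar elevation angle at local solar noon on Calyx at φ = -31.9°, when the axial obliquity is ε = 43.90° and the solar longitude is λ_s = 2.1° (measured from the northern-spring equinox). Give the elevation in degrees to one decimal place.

Solar declination: sin δ = sin ε · sin λ_s = sin 43.90° × sin 2.1° = 0.02541, so δ = +1.456°.
At local noon the hour angle is zero, so the zenith angle equals |φ − δ| = |-31.9° − (+1.456°)| = 33.356°.
Elevation = 90° − 33.356° = 56.6°.

56.6°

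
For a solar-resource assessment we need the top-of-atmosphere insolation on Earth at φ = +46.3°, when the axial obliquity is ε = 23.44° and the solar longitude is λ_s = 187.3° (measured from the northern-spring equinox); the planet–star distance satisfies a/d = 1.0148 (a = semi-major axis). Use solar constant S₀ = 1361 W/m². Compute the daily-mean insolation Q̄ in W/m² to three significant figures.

Solar declination: sin δ = sin ε · sin λ_s = sin 23.44° × sin 187.3° = -0.05054, so δ = -2.897°.
cos H₀ = −tan(+46.3°) tan(-2.897°) = 0.0530, H₀ = 1.5178 rad.
Bracket: H₀ sin φ sin δ + cos φ cos δ sin H₀ = 1.5178×0.72297×-0.05054 + 0.69088×0.99872×0.99860 = -0.055459 + 0.689030 = 0.633571.
Inverse-square distance factor (a/d)² = 1.0148² = 1.029819.
Q̄ = (S₀/π) × 1.029819 × [bracket] = (1361/π) × 1.029819 × 0.633571 = 282.7 W/m².

Q̄ ≈ 283 W/m²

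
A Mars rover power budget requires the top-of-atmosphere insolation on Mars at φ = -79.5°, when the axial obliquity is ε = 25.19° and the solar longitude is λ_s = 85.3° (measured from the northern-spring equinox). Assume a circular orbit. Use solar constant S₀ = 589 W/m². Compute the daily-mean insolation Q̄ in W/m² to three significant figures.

Q̄ ≈ 0.00 W/m²

Solar declination: sin δ = sin ε · sin λ_s = sin 25.19° × sin 85.3° = 0.42419, so δ = +25.099°.
cos H₀ = −tan(-79.5°) tan(+25.099°) = 2.5274 ≥ 1 ⇒ polar night, H₀ = 0 and Q̄ = 0.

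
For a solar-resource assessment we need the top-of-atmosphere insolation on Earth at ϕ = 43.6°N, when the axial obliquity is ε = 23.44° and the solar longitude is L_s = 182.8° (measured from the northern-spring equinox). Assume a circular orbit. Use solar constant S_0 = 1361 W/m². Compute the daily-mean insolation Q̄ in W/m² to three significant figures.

Solar declination: sin δ = sin ε · sin L_s = sin 23.44° × sin 182.8° = -0.01943, so δ = -1.113°.
cos h₀ = −tan(+43.6°) tan(-1.113°) = 0.0185, h₀ = 1.5523 rad.
Bracket: h₀ sin ϕ sin δ + cos ϕ cos δ sin h₀ = 1.5523×0.68962×-0.01943 + 0.72417×0.99981×0.99983 = -0.020800 + 0.723909 = 0.703109.
Q̄ = (S_0/π) × [bracket] = (1361/π) × 0.703109 = 304.6 W/m².

Q̄ ≈ 305 W/m²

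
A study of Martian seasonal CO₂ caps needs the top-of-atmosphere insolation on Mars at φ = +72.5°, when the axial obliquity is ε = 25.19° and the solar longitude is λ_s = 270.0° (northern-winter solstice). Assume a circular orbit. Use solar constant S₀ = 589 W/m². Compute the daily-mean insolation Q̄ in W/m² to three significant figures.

Solar declination: sin δ = sin ε · sin λ_s = sin 25.19° × sin 270.0° = -0.42562, so δ = -25.190°.
cos H₀ = −tan(+72.5°) tan(-25.190°) = 1.4918 ≥ 1 ⇒ polar night, H₀ = 0 and Q̄ = 0.

Q̄ ≈ 0.00 W/m²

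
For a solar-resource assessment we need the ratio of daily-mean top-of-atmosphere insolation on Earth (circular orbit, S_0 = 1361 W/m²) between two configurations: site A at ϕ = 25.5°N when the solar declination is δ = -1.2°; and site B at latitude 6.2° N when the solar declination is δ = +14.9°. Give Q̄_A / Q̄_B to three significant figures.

— Configuration A (ϕ=+25.5°):
cos h₀ = −tan(+25.5°) tan(-1.200°) = 0.0100, h₀ = 1.5608 rad.
Bracket: h₀ sin ϕ sin δ + cos ϕ cos δ sin h₀ = 1.5608×0.43051×-0.02094 + 0.90259×0.99978×0.99995 = -0.014070 + 0.902346 = 0.888276.
Q̄ = (S_0/π) × [bracket] = (1361/π) × 0.888276 = 384.82 W/m².
— Configuration B (ϕ=+6.2°):
cos h₀ = −tan(+6.2°) tan(+14.900°) = -0.0289, h₀ = 1.5997 rad.
Bracket: h₀ sin ϕ sin δ + cos ϕ cos δ sin h₀ = 1.5997×0.10800×0.25713 + 0.99415×0.96638×0.99958 = 0.044424 + 0.960323 = 1.004747.
Q̄ = (S_0/π) × [bracket] = (1361/π) × 1.004747 = 435.28 W/m².
Ratio Q̄_A / Q̄_B = 384.82 / 435.28 = 0.8841.

Q̄_A / Q̄_B ≈ 0.884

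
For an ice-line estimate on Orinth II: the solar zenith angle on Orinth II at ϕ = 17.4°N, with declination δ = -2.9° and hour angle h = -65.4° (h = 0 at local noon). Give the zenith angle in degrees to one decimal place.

cos θ_z = sin ϕ sin δ + cos ϕ cos δ cos h = -0.015129 + 0.396723 = 0.381594.
θ_z = arccos(0.381594) = 67.6°.

θ_z = 67.6°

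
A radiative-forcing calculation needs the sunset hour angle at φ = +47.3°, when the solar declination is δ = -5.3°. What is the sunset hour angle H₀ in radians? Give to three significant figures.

cos H₀ = −tan φ · tan δ = −tan(+47.3°) × tan(-5.300°) = 0.1005, so H₀ = 1.4701 rad = 84.23°.

H₀ = 1.47 rad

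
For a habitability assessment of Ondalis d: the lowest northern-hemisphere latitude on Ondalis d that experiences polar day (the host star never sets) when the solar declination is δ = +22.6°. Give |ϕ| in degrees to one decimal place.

|ϕ| = 67.4°

Polar day requires cos h₀ = −tan ϕ tan δ ≤ −1, i.e. tan ϕ tan δ ≥ 1.
The boundary is |tan ϕ| · |tan δ| = 1, so |ϕ| = 90° − |δ| = 90° − 22.6° = 67.4° in the northern hemisphere.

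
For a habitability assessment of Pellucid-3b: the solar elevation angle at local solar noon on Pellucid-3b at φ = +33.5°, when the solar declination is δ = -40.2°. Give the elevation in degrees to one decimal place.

At local noon the hour angle is zero, so the zenith angle equals |φ − δ| = |+33.5° − (-40.200°)| = 73.700°.
Elevation = 90° − 73.700° = 16.3°.

16.3°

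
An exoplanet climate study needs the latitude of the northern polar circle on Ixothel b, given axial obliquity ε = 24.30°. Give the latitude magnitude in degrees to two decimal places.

65.70°

The polar circle is the lowest latitude that experiences at least one full rotation of continuous daylight at the northern-summer solstice; it lies at |φ| = 90° − ε = 90° − 24.30° = 65.70°.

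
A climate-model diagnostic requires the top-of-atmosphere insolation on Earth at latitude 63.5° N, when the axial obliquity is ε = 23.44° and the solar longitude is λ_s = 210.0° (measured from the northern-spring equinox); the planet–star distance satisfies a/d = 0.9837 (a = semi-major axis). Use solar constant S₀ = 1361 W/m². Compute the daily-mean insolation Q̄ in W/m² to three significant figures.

Q̄ ≈ 81.5 W/m²

Solar declination: sin δ = sin ε · sin λ_s = sin 23.44° × sin 210.0° = -0.19889, so δ = -11.472°.
cos H₀ = −tan(+63.5°) tan(-11.472°) = 0.4071, H₀ = 1.1516 rad.
Bracket: H₀ sin φ sin δ + cos φ cos δ sin H₀ = 1.1516×0.89493×-0.19889 + 0.44620×0.98002×0.91340 = -0.204976 + 0.399416 = 0.194440.
Inverse-square distance factor (a/d)² = 0.9837² = 0.967666.
Q̄ = (S₀/π) × 0.967666 × [bracket] = (1361/π) × 0.967666 × 0.194440 = 81.51 W/m².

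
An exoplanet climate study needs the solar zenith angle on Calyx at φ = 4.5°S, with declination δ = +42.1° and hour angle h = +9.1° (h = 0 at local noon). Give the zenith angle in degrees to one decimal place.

cos θ_z = sin φ sin δ + cos φ cos δ cos h = -0.052601 + 0.730379 = 0.677778.
θ_z = arccos(0.677778) = 47.3°.

θ_z = 47.3°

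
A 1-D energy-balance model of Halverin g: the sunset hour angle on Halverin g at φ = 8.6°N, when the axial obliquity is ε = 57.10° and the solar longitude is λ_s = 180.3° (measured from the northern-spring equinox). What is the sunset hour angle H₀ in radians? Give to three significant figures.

Solar declination: sin δ = sin ε · sin λ_s = sin 57.10° × sin 180.3° = -0.00440, so δ = -0.252°.
cos H₀ = −tan φ · tan δ = −tan(+8.6°) × tan(-0.252°) = 0.0007, so H₀ = 1.5701 rad = 89.96°.

H₀ = 1.57 rad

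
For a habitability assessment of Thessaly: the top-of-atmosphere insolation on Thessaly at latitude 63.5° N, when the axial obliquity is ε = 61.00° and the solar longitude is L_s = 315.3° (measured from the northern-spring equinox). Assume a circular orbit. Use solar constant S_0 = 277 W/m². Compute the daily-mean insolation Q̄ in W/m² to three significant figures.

Solar declination: sin δ = sin ε · sin L_s = sin 61.00° × sin 315.3° = -0.61520, so δ = -37.967°.
cos h₀ = −tan(+63.5°) tan(-37.967°) = 1.5651 ≥ 1 ⇒ polar night, h₀ = 0 and Q̄ = 0.

Q̄ ≈ 0.00 W/m²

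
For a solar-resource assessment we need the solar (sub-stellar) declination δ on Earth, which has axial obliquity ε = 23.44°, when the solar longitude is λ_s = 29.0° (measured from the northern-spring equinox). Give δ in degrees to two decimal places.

δ = +11.12°

sin δ = sin ε · sin λ_s = sin 23.44° × sin 29.0° = 0.192852.
δ = arcsin(0.192852) = +11.12°.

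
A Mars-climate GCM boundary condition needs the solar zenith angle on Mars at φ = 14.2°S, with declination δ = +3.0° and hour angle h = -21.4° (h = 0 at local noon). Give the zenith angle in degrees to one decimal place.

cos θ_z = sin φ sin δ + cos φ cos δ cos h = -0.012838 + 0.901371 = 0.888533.
θ_z = arccos(0.888533) = 27.3°.

θ_z = 27.3°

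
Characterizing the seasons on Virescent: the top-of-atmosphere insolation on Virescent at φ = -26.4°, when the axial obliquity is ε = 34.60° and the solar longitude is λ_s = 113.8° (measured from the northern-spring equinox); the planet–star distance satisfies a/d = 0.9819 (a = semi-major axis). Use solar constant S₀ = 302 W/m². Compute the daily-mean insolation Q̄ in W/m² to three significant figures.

Solar declination: sin δ = sin ε · sin λ_s = sin 34.60° × sin 113.8° = 0.51955, so δ = +31.302°.
cos H₀ = −tan(-26.4°) tan(+31.302°) = 0.3018, H₀ = 1.2642 rad.
Bracket: H₀ sin φ sin δ + cos φ cos δ sin H₀ = 1.2642×-0.44464×0.51955 + 0.89571×0.85444×0.95336 = -0.292046 + 0.729635 = 0.437589.
Inverse-square distance factor (a/d)² = 0.9819² = 0.964128.
Q̄ = (S₀/π) × 0.964128 × [bracket] = (302/π) × 0.964128 × 0.437589 = 40.56 W/m².

Q̄ ≈ 40.6 W/m²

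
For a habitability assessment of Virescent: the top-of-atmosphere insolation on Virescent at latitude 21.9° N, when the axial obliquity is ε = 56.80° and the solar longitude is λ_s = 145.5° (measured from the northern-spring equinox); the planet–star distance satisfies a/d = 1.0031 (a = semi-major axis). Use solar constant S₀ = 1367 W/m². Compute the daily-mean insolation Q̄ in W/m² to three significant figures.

Solar declination: sin δ = sin ε · sin λ_s = sin 56.80° × sin 145.5° = 0.47395, so δ = +28.291°.
cos H₀ = −tan(+21.9°) tan(+28.291°) = -0.2164, H₀ = 1.7889 rad.
Bracket: H₀ sin φ sin δ + cos φ cos δ sin H₀ = 1.7889×0.37299×0.47395 + 0.92784×0.88055×0.97631 = 0.316239 + 0.797655 = 1.113894.
Inverse-square distance factor (a/d)² = 1.0031² = 1.006210.
Q̄ = (S₀/π) × 1.006210 × [bracket] = (1367/π) × 1.006210 × 1.113894 = 487.7 W/m².

Q̄ ≈ 488 W/m²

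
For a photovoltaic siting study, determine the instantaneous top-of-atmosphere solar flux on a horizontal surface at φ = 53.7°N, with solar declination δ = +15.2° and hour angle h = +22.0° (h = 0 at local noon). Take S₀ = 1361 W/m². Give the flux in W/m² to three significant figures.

1.01e+03 W/m²

cos θ_z = sin φ sin δ + cos φ cos δ cos h = 0.211306 + 0.529702 = 0.741008.
Flux = S₀ · cos θ_z = 1361 × 0.741008 = 1009 W/m².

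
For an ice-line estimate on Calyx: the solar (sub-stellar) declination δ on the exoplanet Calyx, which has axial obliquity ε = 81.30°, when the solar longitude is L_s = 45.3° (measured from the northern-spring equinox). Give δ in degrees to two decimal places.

δ = +44.64°

sin δ = sin ε · sin L_s = sin 81.30° × sin 45.3° = 0.702621.
δ = arcsin(0.702621) = +44.64°.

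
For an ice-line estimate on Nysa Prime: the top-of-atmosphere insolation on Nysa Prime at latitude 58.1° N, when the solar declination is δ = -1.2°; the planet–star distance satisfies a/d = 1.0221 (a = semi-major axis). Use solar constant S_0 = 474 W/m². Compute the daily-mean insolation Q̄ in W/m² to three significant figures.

cos h₀ = −tan(+58.1°) tan(-1.200°) = 0.0337, h₀ = 1.5371 rad.
Bracket: h₀ sin ϕ sin δ + cos ϕ cos δ sin h₀ = 1.5371×0.84897×-0.02094 + 0.52844×0.99978×0.99943 = -0.027326 + 0.528023 = 0.500697.
Inverse-square distance factor (a/d)² = 1.0221² = 1.044688.
Q̄ = (S_0/π) × 1.044688 × [bracket] = (474/π) × 1.044688 × 0.500697 = 78.92 W/m².

Q̄ ≈ 78.9 W/m²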